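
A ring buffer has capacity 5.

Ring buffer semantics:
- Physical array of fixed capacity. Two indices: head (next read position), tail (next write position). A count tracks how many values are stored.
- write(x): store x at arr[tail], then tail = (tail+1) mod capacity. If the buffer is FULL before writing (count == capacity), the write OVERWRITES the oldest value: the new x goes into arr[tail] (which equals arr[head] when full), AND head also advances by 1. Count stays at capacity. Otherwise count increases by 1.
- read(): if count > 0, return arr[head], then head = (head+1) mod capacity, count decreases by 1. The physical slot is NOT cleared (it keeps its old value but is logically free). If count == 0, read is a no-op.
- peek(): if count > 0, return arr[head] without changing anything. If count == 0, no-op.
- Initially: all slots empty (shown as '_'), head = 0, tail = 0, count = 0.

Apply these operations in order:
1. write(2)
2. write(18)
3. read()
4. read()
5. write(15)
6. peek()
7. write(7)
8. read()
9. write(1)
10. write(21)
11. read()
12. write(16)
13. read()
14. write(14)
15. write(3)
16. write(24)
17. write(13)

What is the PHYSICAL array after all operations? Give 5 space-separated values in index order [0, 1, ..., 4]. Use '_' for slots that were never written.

Answer: 13 16 14 3 24

Derivation:
After op 1 (write(2)): arr=[2 _ _ _ _] head=0 tail=1 count=1
After op 2 (write(18)): arr=[2 18 _ _ _] head=0 tail=2 count=2
After op 3 (read()): arr=[2 18 _ _ _] head=1 tail=2 count=1
After op 4 (read()): arr=[2 18 _ _ _] head=2 tail=2 count=0
After op 5 (write(15)): arr=[2 18 15 _ _] head=2 tail=3 count=1
After op 6 (peek()): arr=[2 18 15 _ _] head=2 tail=3 count=1
After op 7 (write(7)): arr=[2 18 15 7 _] head=2 tail=4 count=2
After op 8 (read()): arr=[2 18 15 7 _] head=3 tail=4 count=1
After op 9 (write(1)): arr=[2 18 15 7 1] head=3 tail=0 count=2
After op 10 (write(21)): arr=[21 18 15 7 1] head=3 tail=1 count=3
After op 11 (read()): arr=[21 18 15 7 1] head=4 tail=1 count=2
After op 12 (write(16)): arr=[21 16 15 7 1] head=4 tail=2 count=3
After op 13 (read()): arr=[21 16 15 7 1] head=0 tail=2 count=2
After op 14 (write(14)): arr=[21 16 14 7 1] head=0 tail=3 count=3
After op 15 (write(3)): arr=[21 16 14 3 1] head=0 tail=4 count=4
After op 16 (write(24)): arr=[21 16 14 3 24] head=0 tail=0 count=5
After op 17 (write(13)): arr=[13 16 14 3 24] head=1 tail=1 count=5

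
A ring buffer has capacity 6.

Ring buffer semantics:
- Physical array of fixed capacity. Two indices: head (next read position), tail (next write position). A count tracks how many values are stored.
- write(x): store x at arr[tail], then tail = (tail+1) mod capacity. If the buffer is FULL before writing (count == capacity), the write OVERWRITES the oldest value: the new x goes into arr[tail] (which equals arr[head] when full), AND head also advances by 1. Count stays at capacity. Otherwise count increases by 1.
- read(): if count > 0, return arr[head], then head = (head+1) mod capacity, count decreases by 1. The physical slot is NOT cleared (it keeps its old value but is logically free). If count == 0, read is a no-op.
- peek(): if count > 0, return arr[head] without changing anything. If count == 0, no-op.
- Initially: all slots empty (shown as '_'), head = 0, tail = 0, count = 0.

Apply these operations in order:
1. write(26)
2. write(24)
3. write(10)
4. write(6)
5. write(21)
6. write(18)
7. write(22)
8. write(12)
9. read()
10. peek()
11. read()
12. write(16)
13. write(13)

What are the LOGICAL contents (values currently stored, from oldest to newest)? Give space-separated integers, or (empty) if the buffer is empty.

Answer: 21 18 22 12 16 13

Derivation:
After op 1 (write(26)): arr=[26 _ _ _ _ _] head=0 tail=1 count=1
After op 2 (write(24)): arr=[26 24 _ _ _ _] head=0 tail=2 count=2
After op 3 (write(10)): arr=[26 24 10 _ _ _] head=0 tail=3 count=3
After op 4 (write(6)): arr=[26 24 10 6 _ _] head=0 tail=4 count=4
After op 5 (write(21)): arr=[26 24 10 6 21 _] head=0 tail=5 count=5
After op 6 (write(18)): arr=[26 24 10 6 21 18] head=0 tail=0 count=6
After op 7 (write(22)): arr=[22 24 10 6 21 18] head=1 tail=1 count=6
After op 8 (write(12)): arr=[22 12 10 6 21 18] head=2 tail=2 count=6
After op 9 (read()): arr=[22 12 10 6 21 18] head=3 tail=2 count=5
After op 10 (peek()): arr=[22 12 10 6 21 18] head=3 tail=2 count=5
After op 11 (read()): arr=[22 12 10 6 21 18] head=4 tail=2 count=4
After op 12 (write(16)): arr=[22 12 16 6 21 18] head=4 tail=3 count=5
After op 13 (write(13)): arr=[22 12 16 13 21 18] head=4 tail=4 count=6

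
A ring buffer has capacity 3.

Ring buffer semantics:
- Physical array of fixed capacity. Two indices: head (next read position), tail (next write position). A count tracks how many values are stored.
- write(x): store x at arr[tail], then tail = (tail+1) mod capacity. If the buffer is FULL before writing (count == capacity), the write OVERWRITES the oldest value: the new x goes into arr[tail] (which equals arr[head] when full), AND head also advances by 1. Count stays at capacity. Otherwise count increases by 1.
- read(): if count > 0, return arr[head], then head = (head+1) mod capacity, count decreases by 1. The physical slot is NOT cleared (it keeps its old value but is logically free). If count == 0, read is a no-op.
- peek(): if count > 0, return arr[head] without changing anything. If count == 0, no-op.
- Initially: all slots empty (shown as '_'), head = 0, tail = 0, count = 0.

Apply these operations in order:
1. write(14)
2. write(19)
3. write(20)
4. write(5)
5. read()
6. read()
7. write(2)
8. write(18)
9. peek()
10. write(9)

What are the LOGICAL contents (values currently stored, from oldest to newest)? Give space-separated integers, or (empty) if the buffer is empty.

After op 1 (write(14)): arr=[14 _ _] head=0 tail=1 count=1
After op 2 (write(19)): arr=[14 19 _] head=0 tail=2 count=2
After op 3 (write(20)): arr=[14 19 20] head=0 tail=0 count=3
After op 4 (write(5)): arr=[5 19 20] head=1 tail=1 count=3
After op 5 (read()): arr=[5 19 20] head=2 tail=1 count=2
After op 6 (read()): arr=[5 19 20] head=0 tail=1 count=1
After op 7 (write(2)): arr=[5 2 20] head=0 tail=2 count=2
After op 8 (write(18)): arr=[5 2 18] head=0 tail=0 count=3
After op 9 (peek()): arr=[5 2 18] head=0 tail=0 count=3
After op 10 (write(9)): arr=[9 2 18] head=1 tail=1 count=3

Answer: 2 18 9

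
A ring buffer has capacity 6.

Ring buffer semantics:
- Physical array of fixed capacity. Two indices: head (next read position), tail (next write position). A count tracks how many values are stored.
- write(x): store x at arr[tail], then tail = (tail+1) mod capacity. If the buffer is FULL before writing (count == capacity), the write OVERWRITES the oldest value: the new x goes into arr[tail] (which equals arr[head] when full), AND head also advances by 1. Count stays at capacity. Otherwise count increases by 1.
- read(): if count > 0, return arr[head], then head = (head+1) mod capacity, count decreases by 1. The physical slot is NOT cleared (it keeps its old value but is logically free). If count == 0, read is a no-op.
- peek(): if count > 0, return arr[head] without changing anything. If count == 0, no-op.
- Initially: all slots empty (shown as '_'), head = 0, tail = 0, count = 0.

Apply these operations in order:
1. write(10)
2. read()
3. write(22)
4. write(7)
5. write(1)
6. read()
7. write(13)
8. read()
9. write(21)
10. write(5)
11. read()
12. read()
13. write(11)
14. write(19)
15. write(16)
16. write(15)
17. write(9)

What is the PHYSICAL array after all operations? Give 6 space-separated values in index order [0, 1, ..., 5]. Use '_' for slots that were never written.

After op 1 (write(10)): arr=[10 _ _ _ _ _] head=0 tail=1 count=1
After op 2 (read()): arr=[10 _ _ _ _ _] head=1 tail=1 count=0
After op 3 (write(22)): arr=[10 22 _ _ _ _] head=1 tail=2 count=1
After op 4 (write(7)): arr=[10 22 7 _ _ _] head=1 tail=3 count=2
After op 5 (write(1)): arr=[10 22 7 1 _ _] head=1 tail=4 count=3
After op 6 (read()): arr=[10 22 7 1 _ _] head=2 tail=4 count=2
After op 7 (write(13)): arr=[10 22 7 1 13 _] head=2 tail=5 count=3
After op 8 (read()): arr=[10 22 7 1 13 _] head=3 tail=5 count=2
After op 9 (write(21)): arr=[10 22 7 1 13 21] head=3 tail=0 count=3
After op 10 (write(5)): arr=[5 22 7 1 13 21] head=3 tail=1 count=4
After op 11 (read()): arr=[5 22 7 1 13 21] head=4 tail=1 count=3
After op 12 (read()): arr=[5 22 7 1 13 21] head=5 tail=1 count=2
After op 13 (write(11)): arr=[5 11 7 1 13 21] head=5 tail=2 count=3
After op 14 (write(19)): arr=[5 11 19 1 13 21] head=5 tail=3 count=4
After op 15 (write(16)): arr=[5 11 19 16 13 21] head=5 tail=4 count=5
After op 16 (write(15)): arr=[5 11 19 16 15 21] head=5 tail=5 count=6
After op 17 (write(9)): arr=[5 11 19 16 15 9] head=0 tail=0 count=6

Answer: 5 11 19 16 15 9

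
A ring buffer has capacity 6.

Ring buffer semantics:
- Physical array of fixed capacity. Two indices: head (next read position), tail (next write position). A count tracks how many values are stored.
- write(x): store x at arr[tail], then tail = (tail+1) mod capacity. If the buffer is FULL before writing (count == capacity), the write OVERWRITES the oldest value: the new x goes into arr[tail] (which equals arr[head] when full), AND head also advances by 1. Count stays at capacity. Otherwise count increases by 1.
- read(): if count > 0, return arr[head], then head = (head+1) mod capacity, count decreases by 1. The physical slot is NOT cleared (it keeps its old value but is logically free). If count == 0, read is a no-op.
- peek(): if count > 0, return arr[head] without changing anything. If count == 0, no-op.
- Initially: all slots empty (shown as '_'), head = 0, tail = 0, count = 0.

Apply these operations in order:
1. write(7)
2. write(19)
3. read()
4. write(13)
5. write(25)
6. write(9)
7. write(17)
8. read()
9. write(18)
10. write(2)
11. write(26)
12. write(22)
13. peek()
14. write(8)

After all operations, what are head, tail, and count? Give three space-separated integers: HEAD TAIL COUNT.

After op 1 (write(7)): arr=[7 _ _ _ _ _] head=0 tail=1 count=1
After op 2 (write(19)): arr=[7 19 _ _ _ _] head=0 tail=2 count=2
After op 3 (read()): arr=[7 19 _ _ _ _] head=1 tail=2 count=1
After op 4 (write(13)): arr=[7 19 13 _ _ _] head=1 tail=3 count=2
After op 5 (write(25)): arr=[7 19 13 25 _ _] head=1 tail=4 count=3
After op 6 (write(9)): arr=[7 19 13 25 9 _] head=1 tail=5 count=4
After op 7 (write(17)): arr=[7 19 13 25 9 17] head=1 tail=0 count=5
After op 8 (read()): arr=[7 19 13 25 9 17] head=2 tail=0 count=4
After op 9 (write(18)): arr=[18 19 13 25 9 17] head=2 tail=1 count=5
After op 10 (write(2)): arr=[18 2 13 25 9 17] head=2 tail=2 count=6
After op 11 (write(26)): arr=[18 2 26 25 9 17] head=3 tail=3 count=6
After op 12 (write(22)): arr=[18 2 26 22 9 17] head=4 tail=4 count=6
After op 13 (peek()): arr=[18 2 26 22 9 17] head=4 tail=4 count=6
After op 14 (write(8)): arr=[18 2 26 22 8 17] head=5 tail=5 count=6

Answer: 5 5 6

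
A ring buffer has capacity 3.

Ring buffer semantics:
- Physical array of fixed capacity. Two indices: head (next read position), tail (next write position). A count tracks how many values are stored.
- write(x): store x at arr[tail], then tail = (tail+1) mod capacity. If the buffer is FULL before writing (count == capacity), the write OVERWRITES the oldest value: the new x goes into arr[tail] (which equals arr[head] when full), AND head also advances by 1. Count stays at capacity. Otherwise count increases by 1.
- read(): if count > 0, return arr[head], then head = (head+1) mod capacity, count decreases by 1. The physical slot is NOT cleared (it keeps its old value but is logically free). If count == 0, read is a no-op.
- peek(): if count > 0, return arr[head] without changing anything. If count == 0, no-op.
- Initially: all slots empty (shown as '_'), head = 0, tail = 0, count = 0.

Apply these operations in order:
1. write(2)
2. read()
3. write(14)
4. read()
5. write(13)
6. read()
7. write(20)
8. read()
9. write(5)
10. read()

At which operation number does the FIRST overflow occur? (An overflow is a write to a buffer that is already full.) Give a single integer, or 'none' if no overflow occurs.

After op 1 (write(2)): arr=[2 _ _] head=0 tail=1 count=1
After op 2 (read()): arr=[2 _ _] head=1 tail=1 count=0
After op 3 (write(14)): arr=[2 14 _] head=1 tail=2 count=1
After op 4 (read()): arr=[2 14 _] head=2 tail=2 count=0
After op 5 (write(13)): arr=[2 14 13] head=2 tail=0 count=1
After op 6 (read()): arr=[2 14 13] head=0 tail=0 count=0
After op 7 (write(20)): arr=[20 14 13] head=0 tail=1 count=1
After op 8 (read()): arr=[20 14 13] head=1 tail=1 count=0
After op 9 (write(5)): arr=[20 5 13] head=1 tail=2 count=1
After op 10 (read()): arr=[20 5 13] head=2 tail=2 count=0

Answer: none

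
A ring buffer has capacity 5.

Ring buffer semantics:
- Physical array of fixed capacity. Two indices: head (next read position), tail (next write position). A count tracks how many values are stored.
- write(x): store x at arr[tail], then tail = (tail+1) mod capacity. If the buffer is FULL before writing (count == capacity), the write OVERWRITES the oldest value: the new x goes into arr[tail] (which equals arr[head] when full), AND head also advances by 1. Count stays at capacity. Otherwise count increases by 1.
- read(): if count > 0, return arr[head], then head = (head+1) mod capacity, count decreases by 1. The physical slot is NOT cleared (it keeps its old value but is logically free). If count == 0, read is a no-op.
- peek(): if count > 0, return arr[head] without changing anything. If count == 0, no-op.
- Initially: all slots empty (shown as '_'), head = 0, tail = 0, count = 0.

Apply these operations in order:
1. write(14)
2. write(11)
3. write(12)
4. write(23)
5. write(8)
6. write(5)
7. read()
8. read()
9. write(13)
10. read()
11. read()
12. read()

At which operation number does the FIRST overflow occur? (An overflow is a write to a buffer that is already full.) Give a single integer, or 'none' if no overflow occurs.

Answer: 6

Derivation:
After op 1 (write(14)): arr=[14 _ _ _ _] head=0 tail=1 count=1
After op 2 (write(11)): arr=[14 11 _ _ _] head=0 tail=2 count=2
After op 3 (write(12)): arr=[14 11 12 _ _] head=0 tail=3 count=3
After op 4 (write(23)): arr=[14 11 12 23 _] head=0 tail=4 count=4
After op 5 (write(8)): arr=[14 11 12 23 8] head=0 tail=0 count=5
After op 6 (write(5)): arr=[5 11 12 23 8] head=1 tail=1 count=5
After op 7 (read()): arr=[5 11 12 23 8] head=2 tail=1 count=4
After op 8 (read()): arr=[5 11 12 23 8] head=3 tail=1 count=3
After op 9 (write(13)): arr=[5 13 12 23 8] head=3 tail=2 count=4
After op 10 (read()): arr=[5 13 12 23 8] head=4 tail=2 count=3
After op 11 (read()): arr=[5 13 12 23 8] head=0 tail=2 count=2
After op 12 (read()): arr=[5 13 12 23 8] head=1 tail=2 count=1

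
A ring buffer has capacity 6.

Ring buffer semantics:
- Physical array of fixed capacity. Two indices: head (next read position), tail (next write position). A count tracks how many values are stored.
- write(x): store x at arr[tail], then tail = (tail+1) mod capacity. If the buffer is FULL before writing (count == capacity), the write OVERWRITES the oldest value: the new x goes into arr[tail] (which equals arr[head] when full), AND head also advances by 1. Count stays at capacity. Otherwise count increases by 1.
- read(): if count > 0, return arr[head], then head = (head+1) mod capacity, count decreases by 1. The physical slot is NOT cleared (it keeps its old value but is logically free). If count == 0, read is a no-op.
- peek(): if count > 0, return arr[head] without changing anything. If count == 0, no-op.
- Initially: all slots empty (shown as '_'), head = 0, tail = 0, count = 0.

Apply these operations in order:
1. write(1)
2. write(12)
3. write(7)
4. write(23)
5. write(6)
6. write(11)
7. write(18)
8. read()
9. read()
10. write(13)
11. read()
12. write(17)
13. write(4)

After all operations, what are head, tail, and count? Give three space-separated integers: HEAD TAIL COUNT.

After op 1 (write(1)): arr=[1 _ _ _ _ _] head=0 tail=1 count=1
After op 2 (write(12)): arr=[1 12 _ _ _ _] head=0 tail=2 count=2
After op 3 (write(7)): arr=[1 12 7 _ _ _] head=0 tail=3 count=3
After op 4 (write(23)): arr=[1 12 7 23 _ _] head=0 tail=4 count=4
After op 5 (write(6)): arr=[1 12 7 23 6 _] head=0 tail=5 count=5
After op 6 (write(11)): arr=[1 12 7 23 6 11] head=0 tail=0 count=6
After op 7 (write(18)): arr=[18 12 7 23 6 11] head=1 tail=1 count=6
After op 8 (read()): arr=[18 12 7 23 6 11] head=2 tail=1 count=5
After op 9 (read()): arr=[18 12 7 23 6 11] head=3 tail=1 count=4
After op 10 (write(13)): arr=[18 13 7 23 6 11] head=3 tail=2 count=5
After op 11 (read()): arr=[18 13 7 23 6 11] head=4 tail=2 count=4
After op 12 (write(17)): arr=[18 13 17 23 6 11] head=4 tail=3 count=5
After op 13 (write(4)): arr=[18 13 17 4 6 11] head=4 tail=4 count=6

Answer: 4 4 6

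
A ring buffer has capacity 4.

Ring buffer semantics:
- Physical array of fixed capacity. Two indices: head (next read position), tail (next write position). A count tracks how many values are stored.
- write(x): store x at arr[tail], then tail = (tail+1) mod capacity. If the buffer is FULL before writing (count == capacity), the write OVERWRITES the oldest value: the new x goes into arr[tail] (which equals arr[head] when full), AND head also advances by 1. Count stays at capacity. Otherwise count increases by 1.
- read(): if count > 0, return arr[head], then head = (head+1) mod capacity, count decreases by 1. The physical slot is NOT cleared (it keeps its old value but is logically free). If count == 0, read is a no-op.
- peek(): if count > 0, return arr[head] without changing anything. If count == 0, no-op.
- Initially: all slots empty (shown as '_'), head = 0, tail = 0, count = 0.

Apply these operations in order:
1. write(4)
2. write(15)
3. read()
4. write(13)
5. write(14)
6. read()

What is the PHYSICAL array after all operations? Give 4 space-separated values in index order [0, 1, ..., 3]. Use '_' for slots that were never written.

Answer: 4 15 13 14

Derivation:
After op 1 (write(4)): arr=[4 _ _ _] head=0 tail=1 count=1
After op 2 (write(15)): arr=[4 15 _ _] head=0 tail=2 count=2
After op 3 (read()): arr=[4 15 _ _] head=1 tail=2 count=1
After op 4 (write(13)): arr=[4 15 13 _] head=1 tail=3 count=2
After op 5 (write(14)): arr=[4 15 13 14] head=1 tail=0 count=3
After op 6 (read()): arr=[4 15 13 14] head=2 tail=0 count=2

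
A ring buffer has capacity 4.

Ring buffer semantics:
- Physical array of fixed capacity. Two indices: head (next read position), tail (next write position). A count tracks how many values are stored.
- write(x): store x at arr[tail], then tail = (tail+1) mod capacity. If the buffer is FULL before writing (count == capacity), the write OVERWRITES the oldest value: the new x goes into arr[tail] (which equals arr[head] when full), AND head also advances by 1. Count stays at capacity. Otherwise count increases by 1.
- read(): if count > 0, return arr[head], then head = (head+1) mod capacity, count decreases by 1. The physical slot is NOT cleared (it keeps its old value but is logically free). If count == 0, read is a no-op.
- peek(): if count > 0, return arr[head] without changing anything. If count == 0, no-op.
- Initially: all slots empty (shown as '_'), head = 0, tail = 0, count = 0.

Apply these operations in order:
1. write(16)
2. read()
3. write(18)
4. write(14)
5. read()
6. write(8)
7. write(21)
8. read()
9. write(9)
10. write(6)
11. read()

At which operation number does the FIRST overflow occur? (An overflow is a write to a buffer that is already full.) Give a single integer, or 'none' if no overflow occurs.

Answer: none

Derivation:
After op 1 (write(16)): arr=[16 _ _ _] head=0 tail=1 count=1
After op 2 (read()): arr=[16 _ _ _] head=1 tail=1 count=0
After op 3 (write(18)): arr=[16 18 _ _] head=1 tail=2 count=1
After op 4 (write(14)): arr=[16 18 14 _] head=1 tail=3 count=2
After op 5 (read()): arr=[16 18 14 _] head=2 tail=3 count=1
After op 6 (write(8)): arr=[16 18 14 8] head=2 tail=0 count=2
After op 7 (write(21)): arr=[21 18 14 8] head=2 tail=1 count=3
After op 8 (read()): arr=[21 18 14 8] head=3 tail=1 count=2
After op 9 (write(9)): arr=[21 9 14 8] head=3 tail=2 count=3
After op 10 (write(6)): arr=[21 9 6 8] head=3 tail=3 count=4
After op 11 (read()): arr=[21 9 6 8] head=0 tail=3 count=3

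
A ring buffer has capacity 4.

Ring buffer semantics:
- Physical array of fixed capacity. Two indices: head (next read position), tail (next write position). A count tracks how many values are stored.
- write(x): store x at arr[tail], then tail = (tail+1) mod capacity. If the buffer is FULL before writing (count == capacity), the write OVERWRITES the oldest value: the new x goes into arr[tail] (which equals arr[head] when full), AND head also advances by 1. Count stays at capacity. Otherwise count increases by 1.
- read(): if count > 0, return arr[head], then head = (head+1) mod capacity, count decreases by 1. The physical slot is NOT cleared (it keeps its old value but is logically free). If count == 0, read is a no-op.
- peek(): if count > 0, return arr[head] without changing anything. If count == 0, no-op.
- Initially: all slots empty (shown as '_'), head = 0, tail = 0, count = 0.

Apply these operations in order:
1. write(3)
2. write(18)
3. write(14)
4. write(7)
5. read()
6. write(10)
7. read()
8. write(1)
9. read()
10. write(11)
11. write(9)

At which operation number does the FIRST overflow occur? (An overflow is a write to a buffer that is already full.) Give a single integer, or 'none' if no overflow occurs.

After op 1 (write(3)): arr=[3 _ _ _] head=0 tail=1 count=1
After op 2 (write(18)): arr=[3 18 _ _] head=0 tail=2 count=2
After op 3 (write(14)): arr=[3 18 14 _] head=0 tail=3 count=3
After op 4 (write(7)): arr=[3 18 14 7] head=0 tail=0 count=4
After op 5 (read()): arr=[3 18 14 7] head=1 tail=0 count=3
After op 6 (write(10)): arr=[10 18 14 7] head=1 tail=1 count=4
After op 7 (read()): arr=[10 18 14 7] head=2 tail=1 count=3
After op 8 (write(1)): arr=[10 1 14 7] head=2 tail=2 count=4
After op 9 (read()): arr=[10 1 14 7] head=3 tail=2 count=3
After op 10 (write(11)): arr=[10 1 11 7] head=3 tail=3 count=4
After op 11 (write(9)): arr=[10 1 11 9] head=0 tail=0 count=4

Answer: 11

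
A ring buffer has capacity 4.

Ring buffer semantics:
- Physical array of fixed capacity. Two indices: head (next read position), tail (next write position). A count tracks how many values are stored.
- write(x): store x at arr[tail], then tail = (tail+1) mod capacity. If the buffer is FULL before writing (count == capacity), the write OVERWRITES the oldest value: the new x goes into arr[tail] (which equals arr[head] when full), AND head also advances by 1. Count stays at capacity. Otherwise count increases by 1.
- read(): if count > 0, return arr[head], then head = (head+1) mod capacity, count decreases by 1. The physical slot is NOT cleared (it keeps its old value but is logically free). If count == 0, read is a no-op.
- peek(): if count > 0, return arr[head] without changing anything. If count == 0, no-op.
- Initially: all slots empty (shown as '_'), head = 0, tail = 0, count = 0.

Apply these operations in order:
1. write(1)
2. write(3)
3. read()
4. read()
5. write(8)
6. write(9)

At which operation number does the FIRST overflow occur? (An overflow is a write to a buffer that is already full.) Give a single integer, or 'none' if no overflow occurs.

After op 1 (write(1)): arr=[1 _ _ _] head=0 tail=1 count=1
After op 2 (write(3)): arr=[1 3 _ _] head=0 tail=2 count=2
After op 3 (read()): arr=[1 3 _ _] head=1 tail=2 count=1
After op 4 (read()): arr=[1 3 _ _] head=2 tail=2 count=0
After op 5 (write(8)): arr=[1 3 8 _] head=2 tail=3 count=1
After op 6 (write(9)): arr=[1 3 8 9] head=2 tail=0 count=2

Answer: none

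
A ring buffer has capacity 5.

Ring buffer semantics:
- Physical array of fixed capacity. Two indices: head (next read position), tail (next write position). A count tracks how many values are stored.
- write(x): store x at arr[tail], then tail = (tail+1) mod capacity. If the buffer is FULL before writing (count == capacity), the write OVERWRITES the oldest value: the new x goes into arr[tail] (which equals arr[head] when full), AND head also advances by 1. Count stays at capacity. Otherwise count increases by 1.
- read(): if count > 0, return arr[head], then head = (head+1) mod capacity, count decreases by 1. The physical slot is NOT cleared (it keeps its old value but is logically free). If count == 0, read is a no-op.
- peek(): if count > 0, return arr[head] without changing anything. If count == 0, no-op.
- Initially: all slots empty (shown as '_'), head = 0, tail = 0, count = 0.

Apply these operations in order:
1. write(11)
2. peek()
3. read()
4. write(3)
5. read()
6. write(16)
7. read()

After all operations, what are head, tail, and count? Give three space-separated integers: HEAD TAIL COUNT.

After op 1 (write(11)): arr=[11 _ _ _ _] head=0 tail=1 count=1
After op 2 (peek()): arr=[11 _ _ _ _] head=0 tail=1 count=1
After op 3 (read()): arr=[11 _ _ _ _] head=1 tail=1 count=0
After op 4 (write(3)): arr=[11 3 _ _ _] head=1 tail=2 count=1
After op 5 (read()): arr=[11 3 _ _ _] head=2 tail=2 count=0
After op 6 (write(16)): arr=[11 3 16 _ _] head=2 tail=3 count=1
After op 7 (read()): arr=[11 3 16 _ _] head=3 tail=3 count=0

Answer: 3 3 0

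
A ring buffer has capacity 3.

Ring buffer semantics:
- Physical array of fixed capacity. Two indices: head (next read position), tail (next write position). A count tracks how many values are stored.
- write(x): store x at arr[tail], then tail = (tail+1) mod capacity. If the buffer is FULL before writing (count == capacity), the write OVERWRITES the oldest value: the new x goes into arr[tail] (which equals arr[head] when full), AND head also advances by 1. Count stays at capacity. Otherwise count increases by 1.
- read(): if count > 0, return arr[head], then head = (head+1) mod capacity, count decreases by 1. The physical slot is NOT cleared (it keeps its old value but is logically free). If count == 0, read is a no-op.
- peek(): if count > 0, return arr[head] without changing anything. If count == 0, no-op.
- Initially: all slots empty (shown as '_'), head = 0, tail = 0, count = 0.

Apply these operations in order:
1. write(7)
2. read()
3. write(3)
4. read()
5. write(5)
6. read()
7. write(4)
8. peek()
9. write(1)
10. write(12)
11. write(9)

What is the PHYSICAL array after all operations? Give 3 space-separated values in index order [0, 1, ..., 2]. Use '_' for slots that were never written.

After op 1 (write(7)): arr=[7 _ _] head=0 tail=1 count=1
After op 2 (read()): arr=[7 _ _] head=1 tail=1 count=0
After op 3 (write(3)): arr=[7 3 _] head=1 tail=2 count=1
After op 4 (read()): arr=[7 3 _] head=2 tail=2 count=0
After op 5 (write(5)): arr=[7 3 5] head=2 tail=0 count=1
After op 6 (read()): arr=[7 3 5] head=0 tail=0 count=0
After op 7 (write(4)): arr=[4 3 5] head=0 tail=1 count=1
After op 8 (peek()): arr=[4 3 5] head=0 tail=1 count=1
After op 9 (write(1)): arr=[4 1 5] head=0 tail=2 count=2
After op 10 (write(12)): arr=[4 1 12] head=0 tail=0 count=3
After op 11 (write(9)): arr=[9 1 12] head=1 tail=1 count=3

Answer: 9 1 12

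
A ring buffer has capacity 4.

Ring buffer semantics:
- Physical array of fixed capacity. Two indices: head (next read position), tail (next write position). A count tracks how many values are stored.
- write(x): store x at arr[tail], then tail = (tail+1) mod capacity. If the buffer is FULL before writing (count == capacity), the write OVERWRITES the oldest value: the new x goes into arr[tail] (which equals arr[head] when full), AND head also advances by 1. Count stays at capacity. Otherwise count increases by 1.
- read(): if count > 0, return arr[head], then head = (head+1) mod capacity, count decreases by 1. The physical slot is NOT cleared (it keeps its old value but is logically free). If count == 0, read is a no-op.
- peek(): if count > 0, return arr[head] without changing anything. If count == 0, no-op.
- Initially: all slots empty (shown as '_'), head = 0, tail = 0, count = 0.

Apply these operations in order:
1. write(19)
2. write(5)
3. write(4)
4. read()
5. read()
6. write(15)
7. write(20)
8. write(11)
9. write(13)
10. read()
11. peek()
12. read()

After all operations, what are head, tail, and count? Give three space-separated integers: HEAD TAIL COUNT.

Answer: 1 3 2

Derivation:
After op 1 (write(19)): arr=[19 _ _ _] head=0 tail=1 count=1
After op 2 (write(5)): arr=[19 5 _ _] head=0 tail=2 count=2
After op 3 (write(4)): arr=[19 5 4 _] head=0 tail=3 count=3
After op 4 (read()): arr=[19 5 4 _] head=1 tail=3 count=2
After op 5 (read()): arr=[19 5 4 _] head=2 tail=3 count=1
After op 6 (write(15)): arr=[19 5 4 15] head=2 tail=0 count=2
After op 7 (write(20)): arr=[20 5 4 15] head=2 tail=1 count=3
After op 8 (write(11)): arr=[20 11 4 15] head=2 tail=2 count=4
After op 9 (write(13)): arr=[20 11 13 15] head=3 tail=3 count=4
After op 10 (read()): arr=[20 11 13 15] head=0 tail=3 count=3
After op 11 (peek()): arr=[20 11 13 15] head=0 tail=3 count=3
After op 12 (read()): arr=[20 11 13 15] head=1 tail=3 count=2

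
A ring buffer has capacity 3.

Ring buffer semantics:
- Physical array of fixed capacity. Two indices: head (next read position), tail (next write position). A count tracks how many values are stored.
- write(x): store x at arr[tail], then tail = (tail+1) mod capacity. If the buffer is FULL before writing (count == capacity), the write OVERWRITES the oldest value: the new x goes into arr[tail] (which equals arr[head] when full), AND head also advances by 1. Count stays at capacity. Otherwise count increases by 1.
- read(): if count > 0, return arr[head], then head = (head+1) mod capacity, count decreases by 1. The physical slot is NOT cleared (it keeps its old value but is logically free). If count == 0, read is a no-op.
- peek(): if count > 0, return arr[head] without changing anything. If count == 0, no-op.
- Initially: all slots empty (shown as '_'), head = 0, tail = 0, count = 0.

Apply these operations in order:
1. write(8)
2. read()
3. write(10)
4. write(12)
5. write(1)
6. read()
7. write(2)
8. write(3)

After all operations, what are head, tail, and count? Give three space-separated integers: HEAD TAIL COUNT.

After op 1 (write(8)): arr=[8 _ _] head=0 tail=1 count=1
After op 2 (read()): arr=[8 _ _] head=1 tail=1 count=0
After op 3 (write(10)): arr=[8 10 _] head=1 tail=2 count=1
After op 4 (write(12)): arr=[8 10 12] head=1 tail=0 count=2
After op 5 (write(1)): arr=[1 10 12] head=1 tail=1 count=3
After op 6 (read()): arr=[1 10 12] head=2 tail=1 count=2
After op 7 (write(2)): arr=[1 2 12] head=2 tail=2 count=3
After op 8 (write(3)): arr=[1 2 3] head=0 tail=0 count=3

Answer: 0 0 3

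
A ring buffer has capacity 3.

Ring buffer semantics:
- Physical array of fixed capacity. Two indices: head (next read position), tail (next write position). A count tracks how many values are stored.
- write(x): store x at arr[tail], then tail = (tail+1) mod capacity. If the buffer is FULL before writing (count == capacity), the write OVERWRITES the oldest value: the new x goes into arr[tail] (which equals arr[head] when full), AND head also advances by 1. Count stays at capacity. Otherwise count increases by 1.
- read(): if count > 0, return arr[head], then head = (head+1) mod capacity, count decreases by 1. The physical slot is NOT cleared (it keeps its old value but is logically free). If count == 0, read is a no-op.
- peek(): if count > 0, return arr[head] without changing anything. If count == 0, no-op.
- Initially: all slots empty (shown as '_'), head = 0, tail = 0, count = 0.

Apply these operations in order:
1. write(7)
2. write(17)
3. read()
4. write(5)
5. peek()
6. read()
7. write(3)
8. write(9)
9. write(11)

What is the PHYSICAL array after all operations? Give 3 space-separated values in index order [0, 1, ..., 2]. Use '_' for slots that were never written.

After op 1 (write(7)): arr=[7 _ _] head=0 tail=1 count=1
After op 2 (write(17)): arr=[7 17 _] head=0 tail=2 count=2
After op 3 (read()): arr=[7 17 _] head=1 tail=2 count=1
After op 4 (write(5)): arr=[7 17 5] head=1 tail=0 count=2
After op 5 (peek()): arr=[7 17 5] head=1 tail=0 count=2
After op 6 (read()): arr=[7 17 5] head=2 tail=0 count=1
After op 7 (write(3)): arr=[3 17 5] head=2 tail=1 count=2
After op 8 (write(9)): arr=[3 9 5] head=2 tail=2 count=3
After op 9 (write(11)): arr=[3 9 11] head=0 tail=0 count=3

Answer: 3 9 11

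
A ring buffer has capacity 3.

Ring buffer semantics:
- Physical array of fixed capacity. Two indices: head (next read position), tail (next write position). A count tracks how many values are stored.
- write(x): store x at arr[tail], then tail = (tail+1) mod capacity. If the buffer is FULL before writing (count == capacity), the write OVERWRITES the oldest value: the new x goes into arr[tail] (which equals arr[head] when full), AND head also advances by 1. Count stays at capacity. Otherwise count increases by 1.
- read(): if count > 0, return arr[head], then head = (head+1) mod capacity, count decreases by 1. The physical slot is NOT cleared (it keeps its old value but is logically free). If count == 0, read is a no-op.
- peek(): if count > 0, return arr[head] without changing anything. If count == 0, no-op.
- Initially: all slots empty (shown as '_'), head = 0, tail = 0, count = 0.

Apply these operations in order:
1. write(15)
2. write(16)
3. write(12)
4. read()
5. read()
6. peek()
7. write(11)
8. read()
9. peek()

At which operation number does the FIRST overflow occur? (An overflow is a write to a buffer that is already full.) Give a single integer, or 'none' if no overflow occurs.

Answer: none

Derivation:
After op 1 (write(15)): arr=[15 _ _] head=0 tail=1 count=1
After op 2 (write(16)): arr=[15 16 _] head=0 tail=2 count=2
After op 3 (write(12)): arr=[15 16 12] head=0 tail=0 count=3
After op 4 (read()): arr=[15 16 12] head=1 tail=0 count=2
After op 5 (read()): arr=[15 16 12] head=2 tail=0 count=1
After op 6 (peek()): arr=[15 16 12] head=2 tail=0 count=1
After op 7 (write(11)): arr=[11 16 12] head=2 tail=1 count=2
After op 8 (read()): arr=[11 16 12] head=0 tail=1 count=1
After op 9 (peek()): arr=[11 16 12] head=0 tail=1 count=1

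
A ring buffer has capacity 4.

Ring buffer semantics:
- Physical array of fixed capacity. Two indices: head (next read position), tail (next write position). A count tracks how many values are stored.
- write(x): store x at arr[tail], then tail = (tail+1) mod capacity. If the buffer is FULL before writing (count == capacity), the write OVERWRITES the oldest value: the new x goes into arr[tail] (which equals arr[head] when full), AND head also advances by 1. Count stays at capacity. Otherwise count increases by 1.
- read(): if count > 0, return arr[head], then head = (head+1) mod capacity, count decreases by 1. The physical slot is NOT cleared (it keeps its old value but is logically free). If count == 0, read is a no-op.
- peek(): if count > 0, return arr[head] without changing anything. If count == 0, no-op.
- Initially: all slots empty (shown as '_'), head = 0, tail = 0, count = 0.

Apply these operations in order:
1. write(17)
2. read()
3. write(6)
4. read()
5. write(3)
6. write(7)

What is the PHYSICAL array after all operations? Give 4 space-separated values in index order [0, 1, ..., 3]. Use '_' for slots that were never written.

Answer: 17 6 3 7

Derivation:
After op 1 (write(17)): arr=[17 _ _ _] head=0 tail=1 count=1
After op 2 (read()): arr=[17 _ _ _] head=1 tail=1 count=0
After op 3 (write(6)): arr=[17 6 _ _] head=1 tail=2 count=1
After op 4 (read()): arr=[17 6 _ _] head=2 tail=2 count=0
After op 5 (write(3)): arr=[17 6 3 _] head=2 tail=3 count=1
After op 6 (write(7)): arr=[17 6 3 7] head=2 tail=0 count=2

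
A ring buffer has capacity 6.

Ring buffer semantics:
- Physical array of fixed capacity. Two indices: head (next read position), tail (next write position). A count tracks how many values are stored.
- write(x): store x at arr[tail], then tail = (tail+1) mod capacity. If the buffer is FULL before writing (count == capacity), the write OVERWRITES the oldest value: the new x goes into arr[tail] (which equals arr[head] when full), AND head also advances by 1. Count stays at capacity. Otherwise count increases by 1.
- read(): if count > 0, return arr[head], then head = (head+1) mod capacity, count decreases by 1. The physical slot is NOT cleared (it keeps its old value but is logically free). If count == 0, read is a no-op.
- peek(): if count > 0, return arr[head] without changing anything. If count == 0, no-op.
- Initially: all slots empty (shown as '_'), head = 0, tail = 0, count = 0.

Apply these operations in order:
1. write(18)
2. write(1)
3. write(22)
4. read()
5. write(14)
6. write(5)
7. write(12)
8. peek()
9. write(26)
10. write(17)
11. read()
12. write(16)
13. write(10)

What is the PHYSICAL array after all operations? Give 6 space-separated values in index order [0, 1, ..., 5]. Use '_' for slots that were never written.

After op 1 (write(18)): arr=[18 _ _ _ _ _] head=0 tail=1 count=1
After op 2 (write(1)): arr=[18 1 _ _ _ _] head=0 tail=2 count=2
After op 3 (write(22)): arr=[18 1 22 _ _ _] head=0 tail=3 count=3
After op 4 (read()): arr=[18 1 22 _ _ _] head=1 tail=3 count=2
After op 5 (write(14)): arr=[18 1 22 14 _ _] head=1 tail=4 count=3
After op 6 (write(5)): arr=[18 1 22 14 5 _] head=1 tail=5 count=4
After op 7 (write(12)): arr=[18 1 22 14 5 12] head=1 tail=0 count=5
After op 8 (peek()): arr=[18 1 22 14 5 12] head=1 tail=0 count=5
After op 9 (write(26)): arr=[26 1 22 14 5 12] head=1 tail=1 count=6
After op 10 (write(17)): arr=[26 17 22 14 5 12] head=2 tail=2 count=6
After op 11 (read()): arr=[26 17 22 14 5 12] head=3 tail=2 count=5
After op 12 (write(16)): arr=[26 17 16 14 5 12] head=3 tail=3 count=6
After op 13 (write(10)): arr=[26 17 16 10 5 12] head=4 tail=4 count=6

Answer: 26 17 16 10 5 12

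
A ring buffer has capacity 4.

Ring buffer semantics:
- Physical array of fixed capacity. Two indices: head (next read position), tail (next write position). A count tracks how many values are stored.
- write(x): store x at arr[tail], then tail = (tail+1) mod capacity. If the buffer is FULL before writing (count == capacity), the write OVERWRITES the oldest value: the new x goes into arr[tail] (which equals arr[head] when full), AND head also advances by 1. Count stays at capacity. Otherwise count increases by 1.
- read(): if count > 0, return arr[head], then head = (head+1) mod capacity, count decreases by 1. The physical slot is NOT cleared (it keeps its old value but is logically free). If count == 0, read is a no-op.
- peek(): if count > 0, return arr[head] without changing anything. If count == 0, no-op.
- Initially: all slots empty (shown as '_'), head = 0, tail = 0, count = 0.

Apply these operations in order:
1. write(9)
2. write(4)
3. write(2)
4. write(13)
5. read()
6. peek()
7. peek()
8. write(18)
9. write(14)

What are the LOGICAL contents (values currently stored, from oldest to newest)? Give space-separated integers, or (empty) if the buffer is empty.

Answer: 2 13 18 14

Derivation:
After op 1 (write(9)): arr=[9 _ _ _] head=0 tail=1 count=1
After op 2 (write(4)): arr=[9 4 _ _] head=0 tail=2 count=2
After op 3 (write(2)): arr=[9 4 2 _] head=0 tail=3 count=3
After op 4 (write(13)): arr=[9 4 2 13] head=0 tail=0 count=4
After op 5 (read()): arr=[9 4 2 13] head=1 tail=0 count=3
After op 6 (peek()): arr=[9 4 2 13] head=1 tail=0 count=3
After op 7 (peek()): arr=[9 4 2 13] head=1 tail=0 count=3
After op 8 (write(18)): arr=[18 4 2 13] head=1 tail=1 count=4
After op 9 (write(14)): arr=[18 14 2 13] head=2 tail=2 count=4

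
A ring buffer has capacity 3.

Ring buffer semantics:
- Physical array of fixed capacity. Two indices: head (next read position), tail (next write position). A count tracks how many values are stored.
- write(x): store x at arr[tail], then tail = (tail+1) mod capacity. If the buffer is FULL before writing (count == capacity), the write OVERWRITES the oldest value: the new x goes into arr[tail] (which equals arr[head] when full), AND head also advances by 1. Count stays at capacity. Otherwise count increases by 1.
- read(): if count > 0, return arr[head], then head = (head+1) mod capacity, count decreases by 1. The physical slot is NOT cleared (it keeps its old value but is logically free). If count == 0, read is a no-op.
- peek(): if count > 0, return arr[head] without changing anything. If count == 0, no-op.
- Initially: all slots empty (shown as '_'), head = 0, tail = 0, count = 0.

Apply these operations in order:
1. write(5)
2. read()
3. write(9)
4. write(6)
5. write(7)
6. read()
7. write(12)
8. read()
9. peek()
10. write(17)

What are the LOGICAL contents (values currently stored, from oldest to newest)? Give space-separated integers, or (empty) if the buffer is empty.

Answer: 7 12 17

Derivation:
After op 1 (write(5)): arr=[5 _ _] head=0 tail=1 count=1
After op 2 (read()): arr=[5 _ _] head=1 tail=1 count=0
After op 3 (write(9)): arr=[5 9 _] head=1 tail=2 count=1
After op 4 (write(6)): arr=[5 9 6] head=1 tail=0 count=2
After op 5 (write(7)): arr=[7 9 6] head=1 tail=1 count=3
After op 6 (read()): arr=[7 9 6] head=2 tail=1 count=2
After op 7 (write(12)): arr=[7 12 6] head=2 tail=2 count=3
After op 8 (read()): arr=[7 12 6] head=0 tail=2 count=2
After op 9 (peek()): arr=[7 12 6] head=0 tail=2 count=2
After op 10 (write(17)): arr=[7 12 17] head=0 tail=0 count=3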